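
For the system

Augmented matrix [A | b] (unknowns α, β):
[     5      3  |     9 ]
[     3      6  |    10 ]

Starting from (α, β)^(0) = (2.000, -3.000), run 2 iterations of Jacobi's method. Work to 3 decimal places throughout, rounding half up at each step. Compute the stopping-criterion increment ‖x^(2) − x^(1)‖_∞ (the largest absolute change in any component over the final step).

Iteration 1:
  α = (9 - (3)·-3.000) / (5) = 3.600
  β = (10 - (3)·2.000) / (6) = 0.667
Iteration 2:
  α = (9 - (3)·0.667) / (5) = 1.400
  β = (10 - (3)·3.600) / (6) = -0.133
Change: (-2.200, -0.800) → max |·| = 2.200

2.200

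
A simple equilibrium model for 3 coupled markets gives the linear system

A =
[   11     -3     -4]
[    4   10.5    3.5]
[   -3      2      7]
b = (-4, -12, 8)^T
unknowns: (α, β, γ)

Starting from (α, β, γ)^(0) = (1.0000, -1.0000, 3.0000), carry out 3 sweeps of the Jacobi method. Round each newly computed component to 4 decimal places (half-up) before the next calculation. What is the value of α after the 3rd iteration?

-0.1427

Iteration 1:
  α = (-4 - (-3)·-1.0000 - (-4)·3.0000) / (11) = 0.4545
  β = (-12 - (4)·1.0000 - (3.5)·3.0000) / (10.5) = -2.5238
  γ = (8 - (-3)·1.0000 - (2)·-1.0000) / (7) = 1.8571
Iteration 2:
  α = (-4 - (-3)·-2.5238 - (-4)·1.8571) / (11) = -0.3766
  β = (-12 - (4)·0.4545 - (3.5)·1.8571) / (10.5) = -1.9350
  γ = (8 - (-3)·0.4545 - (2)·-2.5238) / (7) = 2.0587
Iteration 3:
  α = (-4 - (-3)·-1.9350 - (-4)·2.0587) / (11) = -0.1427
  β = (-12 - (4)·-0.3766 - (3.5)·2.0587) / (10.5) = -1.6856
  γ = (8 - (-3)·-0.3766 - (2)·-1.9350) / (7) = 1.5343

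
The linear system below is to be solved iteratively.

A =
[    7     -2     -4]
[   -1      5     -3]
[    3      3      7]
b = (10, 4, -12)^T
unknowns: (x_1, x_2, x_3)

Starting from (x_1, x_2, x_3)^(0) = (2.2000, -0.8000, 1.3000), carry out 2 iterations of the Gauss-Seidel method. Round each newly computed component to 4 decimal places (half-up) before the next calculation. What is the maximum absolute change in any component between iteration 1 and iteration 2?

Iteration 1:
  x_1 = (10 - (-2)·-0.8000 - (-4)·1.3000) / (7) = 1.9429
  x_2 = (4 - (-1)·1.9429 - (-3)·1.3000) / (5) = 1.9686
  x_3 = (-12 - (3)·1.9429 - (3)·1.9686) / (7) = -3.3906
Iteration 2:
  x_1 = (10 - (-2)·1.9686 - (-4)·-3.3906) / (7) = 0.0535
  x_2 = (4 - (-1)·0.0535 - (-3)·-3.3906) / (5) = -1.2237
  x_3 = (-12 - (3)·0.0535 - (3)·-1.2237) / (7) = -1.2128
Change: (-1.8894, -3.1923, 2.1778) → max |·| = 3.1923

3.1923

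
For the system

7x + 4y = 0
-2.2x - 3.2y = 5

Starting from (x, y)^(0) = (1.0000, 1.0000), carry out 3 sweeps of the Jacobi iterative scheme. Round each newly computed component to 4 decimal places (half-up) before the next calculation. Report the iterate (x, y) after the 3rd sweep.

Iteration 1:
  x = (0 - (4)·1.0000) / (7) = -0.5714
  y = (5 - (-2.2)·1.0000) / (-3.2) = -2.2500
Iteration 2:
  x = (0 - (4)·-2.2500) / (7) = 1.2857
  y = (5 - (-2.2)·-0.5714) / (-3.2) = -1.1697
Iteration 3:
  x = (0 - (4)·-1.1697) / (7) = 0.6684
  y = (5 - (-2.2)·1.2857) / (-3.2) = -2.4464

(0.6684, -2.4464)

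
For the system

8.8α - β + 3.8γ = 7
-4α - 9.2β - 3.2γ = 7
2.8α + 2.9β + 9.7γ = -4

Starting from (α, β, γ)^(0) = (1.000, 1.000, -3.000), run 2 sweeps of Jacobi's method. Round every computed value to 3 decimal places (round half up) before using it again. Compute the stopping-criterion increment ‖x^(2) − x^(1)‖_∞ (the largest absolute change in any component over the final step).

1.220

Iteration 1:
  α = (7 - (-1)·1.000 - (3.8)·-3.000) / (8.8) = 2.205
  β = (7 - (-4)·1.000 - (-3.2)·-3.000) / (-9.2) = -0.152
  γ = (-4 - (2.8)·1.000 - (2.9)·1.000) / (9.7) = -1.000
Iteration 2:
  α = (7 - (-1)·-0.152 - (3.8)·-1.000) / (8.8) = 1.210
  β = (7 - (-4)·2.205 - (-3.2)·-1.000) / (-9.2) = -1.372
  γ = (-4 - (2.8)·2.205 - (2.9)·-0.152) / (9.7) = -1.003
Change: (-0.995, -1.220, -0.003) → max |·| = 1.220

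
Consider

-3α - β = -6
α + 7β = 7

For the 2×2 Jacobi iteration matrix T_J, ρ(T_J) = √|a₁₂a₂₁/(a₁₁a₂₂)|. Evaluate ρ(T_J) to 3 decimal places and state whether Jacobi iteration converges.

a₁₂a₂₁/(a₁₁a₂₂) = (-1)·(1) / ((-3)·(7)) = 0.047619
ρ = √|0.047619| = √0.047619 = 0.218
ρ < 1, so Jacobi converges

0.218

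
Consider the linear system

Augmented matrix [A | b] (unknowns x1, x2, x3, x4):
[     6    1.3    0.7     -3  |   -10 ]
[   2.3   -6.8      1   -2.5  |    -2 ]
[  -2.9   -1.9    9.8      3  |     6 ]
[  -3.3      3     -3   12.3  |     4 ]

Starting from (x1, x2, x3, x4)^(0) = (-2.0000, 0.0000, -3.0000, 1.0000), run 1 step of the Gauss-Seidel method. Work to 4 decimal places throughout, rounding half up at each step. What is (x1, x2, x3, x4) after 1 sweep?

(-0.8167, -0.7909, -0.0889, 0.2773)

Iteration 1:
  x1 = (-10 - (1.3)·0.0000 - (0.7)·-3.0000 - (-3)·1.0000) / (6) = -0.8167
  x2 = (-2 - (2.3)·-0.8167 - (1)·-3.0000 - (-2.5)·1.0000) / (-6.8) = -0.7909
  x3 = (6 - (-2.9)·-0.8167 - (-1.9)·-0.7909 - (3)·1.0000) / (9.8) = -0.0889
  x4 = (4 - (-3.3)·-0.8167 - (3)·-0.7909 - (-3)·-0.0889) / (12.3) = 0.2773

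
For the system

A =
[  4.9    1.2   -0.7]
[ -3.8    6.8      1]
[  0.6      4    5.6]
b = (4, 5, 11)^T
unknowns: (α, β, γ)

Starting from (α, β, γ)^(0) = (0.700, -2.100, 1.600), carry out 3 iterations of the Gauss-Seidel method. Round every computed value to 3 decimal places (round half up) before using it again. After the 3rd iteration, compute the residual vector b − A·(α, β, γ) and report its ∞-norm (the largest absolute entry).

Iteration 1:
  α = (4 - (1.2)·-2.100 - (-0.7)·1.600) / (4.9) = 1.559
  β = (5 - (-3.8)·1.559 - (1)·1.600) / (6.8) = 1.371
  γ = (11 - (0.6)·1.559 - (4)·1.371) / (5.6) = 0.818
Iteration 2:
  α = (4 - (1.2)·1.371 - (-0.7)·0.818) / (4.9) = 0.597
  β = (5 - (-3.8)·0.597 - (1)·0.818) / (6.8) = 0.949
  γ = (11 - (0.6)·0.597 - (4)·0.949) / (5.6) = 1.222
Iteration 3:
  α = (4 - (1.2)·0.949 - (-0.7)·1.222) / (4.9) = 0.758
  β = (5 - (-3.8)·0.758 - (1)·1.222) / (6.8) = 0.979
  γ = (11 - (0.6)·0.758 - (4)·0.979) / (5.6) = 1.184
Residual b − A·x = (-0.060, 0.039, -0.001); ∞-norm = 0.060

0.060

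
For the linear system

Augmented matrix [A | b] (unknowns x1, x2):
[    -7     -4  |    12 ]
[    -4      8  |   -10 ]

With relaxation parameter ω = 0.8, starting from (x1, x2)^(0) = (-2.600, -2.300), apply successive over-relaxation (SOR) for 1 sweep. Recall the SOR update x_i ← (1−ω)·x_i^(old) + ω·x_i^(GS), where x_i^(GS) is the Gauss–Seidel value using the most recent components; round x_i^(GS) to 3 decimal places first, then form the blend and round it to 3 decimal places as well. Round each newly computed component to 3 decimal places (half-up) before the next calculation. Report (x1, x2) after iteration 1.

Iteration 1:
  x1: GS value = (12 - (-4)·-2.300) / (-7) = -0.400;  x1 ← (1−ω)·-2.600 + ω·-0.400 = -0.840
  x2: GS value = (-10 - (-4)·-0.840) / (8) = -1.670;  x2 ← (1−ω)·-2.300 + ω·-1.670 = -1.796

(-0.840, -1.796)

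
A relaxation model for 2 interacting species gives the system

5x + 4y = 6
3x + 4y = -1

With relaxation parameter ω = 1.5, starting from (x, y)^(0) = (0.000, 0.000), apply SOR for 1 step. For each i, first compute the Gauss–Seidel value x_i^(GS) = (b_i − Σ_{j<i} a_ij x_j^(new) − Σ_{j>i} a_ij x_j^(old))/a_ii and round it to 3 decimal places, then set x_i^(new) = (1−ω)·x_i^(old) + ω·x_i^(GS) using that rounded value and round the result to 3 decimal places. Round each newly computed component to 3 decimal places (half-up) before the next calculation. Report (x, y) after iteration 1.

(1.800, -2.400)

Iteration 1:
  x: GS value = (6 - (4)·0.000) / (5) = 1.200;  x ← (1−ω)·0.000 + ω·1.200 = 1.800
  y: GS value = (-1 - (3)·1.800) / (4) = -1.600;  y ← (1−ω)·0.000 + ω·-1.600 = -2.400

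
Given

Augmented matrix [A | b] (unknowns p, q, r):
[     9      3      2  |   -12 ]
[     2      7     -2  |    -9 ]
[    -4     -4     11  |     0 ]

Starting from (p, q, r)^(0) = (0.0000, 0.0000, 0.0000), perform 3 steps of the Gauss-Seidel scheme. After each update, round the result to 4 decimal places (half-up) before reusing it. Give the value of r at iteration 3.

Iteration 1:
  p = (-12 - (3)·0.0000 - (2)·0.0000) / (9) = -1.3333
  q = (-9 - (2)·-1.3333 - (-2)·0.0000) / (7) = -0.9048
  r = (0 - (-4)·-1.3333 - (-4)·-0.9048) / (11) = -0.8139
Iteration 2:
  p = (-12 - (3)·-0.9048 - (2)·-0.8139) / (9) = -0.8509
  q = (-9 - (2)·-0.8509 - (-2)·-0.8139) / (7) = -1.2751
  r = (0 - (-4)·-0.8509 - (-4)·-1.2751) / (11) = -0.7731
Iteration 3:
  p = (-12 - (3)·-1.2751 - (2)·-0.7731) / (9) = -0.7365
  q = (-9 - (2)·-0.7365 - (-2)·-0.7731) / (7) = -1.2962
  r = (0 - (-4)·-0.7365 - (-4)·-1.2962) / (11) = -0.7392

-0.7392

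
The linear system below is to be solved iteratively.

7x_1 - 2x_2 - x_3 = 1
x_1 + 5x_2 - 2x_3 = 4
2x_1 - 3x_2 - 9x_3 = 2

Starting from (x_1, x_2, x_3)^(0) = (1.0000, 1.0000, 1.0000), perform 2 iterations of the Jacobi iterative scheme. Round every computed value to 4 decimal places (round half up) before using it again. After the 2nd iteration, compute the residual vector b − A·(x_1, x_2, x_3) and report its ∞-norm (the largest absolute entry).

0.9908

Iteration 1:
  x_1 = (1 - (-2)·1.0000 - (-1)·1.0000) / (7) = 0.5714
  x_2 = (4 - (1)·1.0000 - (-2)·1.0000) / (5) = 1.0000
  x_3 = (2 - (2)·1.0000 - (-3)·1.0000) / (-9) = -0.3333
Iteration 2:
  x_1 = (1 - (-2)·1.0000 - (-1)·-0.3333) / (7) = 0.3810
  x_2 = (4 - (1)·0.5714 - (-2)·-0.3333) / (5) = 0.5524
  x_3 = (2 - (2)·0.5714 - (-3)·1.0000) / (-9) = -0.4286
Residual b − A·x = (-0.9908, -0.0002, -0.9622); ∞-norm = 0.9908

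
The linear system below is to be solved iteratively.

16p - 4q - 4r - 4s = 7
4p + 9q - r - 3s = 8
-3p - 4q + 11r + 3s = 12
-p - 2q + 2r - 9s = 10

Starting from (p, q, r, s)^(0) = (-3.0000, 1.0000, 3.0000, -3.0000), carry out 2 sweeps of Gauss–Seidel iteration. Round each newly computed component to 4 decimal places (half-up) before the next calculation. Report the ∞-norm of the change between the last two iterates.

0.6293

Iteration 1:
  p = (7 - (-4)·1.0000 - (-4)·3.0000 - (-4)·-3.0000) / (16) = 0.6875
  q = (8 - (4)·0.6875 - (-1)·3.0000 - (-3)·-3.0000) / (9) = -0.0833
  r = (12 - (-3)·0.6875 - (-4)·-0.0833 - (3)·-3.0000) / (11) = 2.0663
  s = (10 - (-1)·0.6875 - (-2)·-0.0833 - (2)·2.0663) / (-9) = -0.7098
Iteration 2:
  p = (7 - (-4)·-0.0833 - (-4)·2.0663 - (-4)·-0.7098) / (16) = 0.7558
  q = (8 - (4)·0.7558 - (-1)·2.0663 - (-3)·-0.7098) / (9) = 0.5460
  r = (12 - (-3)·0.7558 - (-4)·0.5460 - (3)·-0.7098) / (11) = 1.6892
  s = (10 - (-1)·0.7558 - (-2)·0.5460 - (2)·1.6892) / (-9) = -0.9410
Change: (0.0683, 0.6293, -0.3771, -0.2312) → max |·| = 0.6293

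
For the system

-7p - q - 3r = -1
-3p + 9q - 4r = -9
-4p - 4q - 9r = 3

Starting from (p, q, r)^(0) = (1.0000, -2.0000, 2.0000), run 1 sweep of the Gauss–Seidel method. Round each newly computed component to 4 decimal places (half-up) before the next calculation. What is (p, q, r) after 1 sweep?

(-0.4286, -0.2540, -0.0300)

Iteration 1:
  p = (-1 - (-1)·-2.0000 - (-3)·2.0000) / (-7) = -0.4286
  q = (-9 - (-3)·-0.4286 - (-4)·2.0000) / (9) = -0.2540
  r = (3 - (-4)·-0.4286 - (-4)·-0.2540) / (-9) = -0.0300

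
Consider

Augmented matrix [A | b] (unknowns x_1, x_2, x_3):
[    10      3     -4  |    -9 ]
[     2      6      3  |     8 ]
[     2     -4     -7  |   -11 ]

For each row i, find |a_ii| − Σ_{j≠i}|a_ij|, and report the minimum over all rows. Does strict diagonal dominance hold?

row 1: |10| − (3+4) = 3
row 2: |6| − (2+3) = 1
row 3: |-7| − (2+4) = 1
minimum over rows = 1 → strictly diagonally dominant (convergence guaranteed)

1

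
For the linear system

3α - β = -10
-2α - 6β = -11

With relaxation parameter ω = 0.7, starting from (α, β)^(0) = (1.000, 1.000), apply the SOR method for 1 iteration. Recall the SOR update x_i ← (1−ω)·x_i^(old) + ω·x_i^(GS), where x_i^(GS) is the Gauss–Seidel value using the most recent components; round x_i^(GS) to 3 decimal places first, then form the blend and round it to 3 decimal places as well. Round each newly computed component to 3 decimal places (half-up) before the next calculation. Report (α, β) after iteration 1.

(-1.800, 2.003)

Iteration 1:
  α: GS value = (-10 - (-1)·1.000) / (3) = -3.000;  α ← (1−ω)·1.000 + ω·-3.000 = -1.800
  β: GS value = (-11 - (-2)·-1.800) / (-6) = 2.433;  β ← (1−ω)·1.000 + ω·2.433 = 2.003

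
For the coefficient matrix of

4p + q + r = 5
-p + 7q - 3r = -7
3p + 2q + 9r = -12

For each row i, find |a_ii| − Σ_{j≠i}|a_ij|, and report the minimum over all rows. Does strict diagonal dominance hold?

2

row 1: |4| − (1+1) = 2
row 2: |7| − (1+3) = 3
row 3: |9| − (3+2) = 4
minimum over rows = 2 → strictly diagonally dominant (convergence guaranteed)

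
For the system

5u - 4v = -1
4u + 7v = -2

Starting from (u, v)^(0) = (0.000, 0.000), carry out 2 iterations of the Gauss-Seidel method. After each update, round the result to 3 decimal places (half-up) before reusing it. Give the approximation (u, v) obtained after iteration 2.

Iteration 1:
  u = (-1 - (-4)·0.000) / (5) = -0.200
  v = (-2 - (4)·-0.200) / (7) = -0.171
Iteration 2:
  u = (-1 - (-4)·-0.171) / (5) = -0.337
  v = (-2 - (4)·-0.337) / (7) = -0.093

(-0.337, -0.093)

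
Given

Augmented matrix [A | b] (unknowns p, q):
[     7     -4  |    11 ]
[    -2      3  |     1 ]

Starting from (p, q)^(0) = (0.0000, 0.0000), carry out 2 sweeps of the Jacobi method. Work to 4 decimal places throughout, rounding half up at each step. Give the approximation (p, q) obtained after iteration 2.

(1.7619, 1.3809)

Iteration 1:
  p = (11 - (-4)·0.0000) / (7) = 1.5714
  q = (1 - (-2)·0.0000) / (3) = 0.3333
Iteration 2:
  p = (11 - (-4)·0.3333) / (7) = 1.7619
  q = (1 - (-2)·1.5714) / (3) = 1.3809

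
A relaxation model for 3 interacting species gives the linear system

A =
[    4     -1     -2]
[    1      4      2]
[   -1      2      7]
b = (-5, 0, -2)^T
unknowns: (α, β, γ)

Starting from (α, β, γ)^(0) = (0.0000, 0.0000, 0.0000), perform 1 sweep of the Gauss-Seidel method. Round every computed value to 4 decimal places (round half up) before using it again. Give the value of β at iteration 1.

Iteration 1:
  α = (-5 - (-1)·0.0000 - (-2)·0.0000) / (4) = -1.2500
  β = (0 - (1)·-1.2500 - (2)·0.0000) / (4) = 0.3125
  γ = (-2 - (-1)·-1.2500 - (2)·0.3125) / (7) = -0.5536

0.3125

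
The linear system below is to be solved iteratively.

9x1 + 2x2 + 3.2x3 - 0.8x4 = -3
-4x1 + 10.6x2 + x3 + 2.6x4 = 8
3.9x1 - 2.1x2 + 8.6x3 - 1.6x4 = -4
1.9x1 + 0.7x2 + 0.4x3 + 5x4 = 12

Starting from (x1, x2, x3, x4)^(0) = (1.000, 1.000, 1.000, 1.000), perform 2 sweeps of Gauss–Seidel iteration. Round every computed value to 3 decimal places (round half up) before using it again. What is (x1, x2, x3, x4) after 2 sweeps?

(-0.160, 0.024, 0.113, 2.448)

Iteration 1:
  x1 = (-3 - (2)·1.000 - (3.2)·1.000 - (-0.8)·1.000) / (9) = -0.822
  x2 = (8 - (-4)·-0.822 - (1)·1.000 - (2.6)·1.000) / (10.6) = 0.105
  x3 = (-4 - (3.9)·-0.822 - (-2.1)·0.105 - (-1.6)·1.000) / (8.6) = 0.119
  x4 = (12 - (1.9)·-0.822 - (0.7)·0.105 - (0.4)·0.119) / (5) = 2.688
Iteration 2:
  x1 = (-3 - (2)·0.105 - (3.2)·0.119 - (-0.8)·2.688) / (9) = -0.160
  x2 = (8 - (-4)·-0.160 - (1)·0.119 - (2.6)·2.688) / (10.6) = 0.024
  x3 = (-4 - (3.9)·-0.160 - (-2.1)·0.024 - (-1.6)·2.688) / (8.6) = 0.113
  x4 = (12 - (1.9)·-0.160 - (0.7)·0.024 - (0.4)·0.113) / (5) = 2.448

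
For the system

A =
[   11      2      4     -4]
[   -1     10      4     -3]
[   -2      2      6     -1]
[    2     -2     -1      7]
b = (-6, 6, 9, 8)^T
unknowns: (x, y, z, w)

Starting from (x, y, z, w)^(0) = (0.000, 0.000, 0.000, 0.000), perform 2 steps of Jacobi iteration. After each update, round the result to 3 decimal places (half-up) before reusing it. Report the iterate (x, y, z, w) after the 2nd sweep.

Iteration 1:
  x = (-6 - (2)·0.000 - (4)·0.000 - (-4)·0.000) / (11) = -0.545
  y = (6 - (-1)·0.000 - (4)·0.000 - (-3)·0.000) / (10) = 0.600
  z = (9 - (-2)·0.000 - (2)·0.000 - (-1)·0.000) / (6) = 1.500
  w = (8 - (2)·0.000 - (-2)·0.000 - (-1)·0.000) / (7) = 1.143
Iteration 2:
  x = (-6 - (2)·0.600 - (4)·1.500 - (-4)·1.143) / (11) = -0.784
  y = (6 - (-1)·-0.545 - (4)·1.500 - (-3)·1.143) / (10) = 0.288
  z = (9 - (-2)·-0.545 - (2)·0.600 - (-1)·1.143) / (6) = 1.309
  w = (8 - (2)·-0.545 - (-2)·0.600 - (-1)·1.500) / (7) = 1.684

(-0.784, 0.288, 1.309, 1.684)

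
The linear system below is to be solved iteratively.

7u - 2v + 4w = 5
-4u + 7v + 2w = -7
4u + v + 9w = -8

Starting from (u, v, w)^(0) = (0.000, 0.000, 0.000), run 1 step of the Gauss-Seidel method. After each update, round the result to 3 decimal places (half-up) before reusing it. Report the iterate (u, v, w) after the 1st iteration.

Iteration 1:
  u = (5 - (-2)·0.000 - (4)·0.000) / (7) = 0.714
  v = (-7 - (-4)·0.714 - (2)·0.000) / (7) = -0.592
  w = (-8 - (4)·0.714 - (1)·-0.592) / (9) = -1.140

(0.714, -0.592, -1.140)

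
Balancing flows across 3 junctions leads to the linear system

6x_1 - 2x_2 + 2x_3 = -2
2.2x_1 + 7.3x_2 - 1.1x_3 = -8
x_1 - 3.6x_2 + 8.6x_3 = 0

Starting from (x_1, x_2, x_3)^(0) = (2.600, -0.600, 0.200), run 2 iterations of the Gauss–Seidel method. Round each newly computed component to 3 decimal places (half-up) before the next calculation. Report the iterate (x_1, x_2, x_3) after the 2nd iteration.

(-0.528, -0.982, -0.350)

Iteration 1:
  x_1 = (-2 - (-2)·-0.600 - (2)·0.200) / (6) = -0.600
  x_2 = (-8 - (2.2)·-0.600 - (-1.1)·0.200) / (7.3) = -0.885
  x_3 = (0 - (1)·-0.600 - (-3.6)·-0.885) / (8.6) = -0.301
Iteration 2:
  x_1 = (-2 - (-2)·-0.885 - (2)·-0.301) / (6) = -0.528
  x_2 = (-8 - (2.2)·-0.528 - (-1.1)·-0.301) / (7.3) = -0.982
  x_3 = (0 - (1)·-0.528 - (-3.6)·-0.982) / (8.6) = -0.350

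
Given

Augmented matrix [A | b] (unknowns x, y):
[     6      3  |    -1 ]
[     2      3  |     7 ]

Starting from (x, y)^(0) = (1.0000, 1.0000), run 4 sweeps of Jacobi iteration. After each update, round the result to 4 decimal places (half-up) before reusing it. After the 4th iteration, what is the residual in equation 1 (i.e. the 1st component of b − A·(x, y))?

Iteration 1:
  x = (-1 - (3)·1.0000) / (6) = -0.6667
  y = (7 - (2)·1.0000) / (3) = 1.6667
Iteration 2:
  x = (-1 - (3)·1.6667) / (6) = -1.0000
  y = (7 - (2)·-0.6667) / (3) = 2.7778
Iteration 3:
  x = (-1 - (3)·2.7778) / (6) = -1.5556
  y = (7 - (2)·-1.0000) / (3) = 3.0000
Iteration 4:
  x = (-1 - (3)·3.0000) / (6) = -1.6667
  y = (7 - (2)·-1.5556) / (3) = 3.3704
Residual b − A·x = (-1.1110, 0.2222)

-1.1110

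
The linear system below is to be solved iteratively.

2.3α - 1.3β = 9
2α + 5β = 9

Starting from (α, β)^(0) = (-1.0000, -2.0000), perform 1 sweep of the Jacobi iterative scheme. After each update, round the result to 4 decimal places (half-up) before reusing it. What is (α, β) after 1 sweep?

(2.7826, 2.2000)

Iteration 1:
  α = (9 - (-1.3)·-2.0000) / (2.3) = 2.7826
  β = (9 - (2)·-1.0000) / (5) = 2.2000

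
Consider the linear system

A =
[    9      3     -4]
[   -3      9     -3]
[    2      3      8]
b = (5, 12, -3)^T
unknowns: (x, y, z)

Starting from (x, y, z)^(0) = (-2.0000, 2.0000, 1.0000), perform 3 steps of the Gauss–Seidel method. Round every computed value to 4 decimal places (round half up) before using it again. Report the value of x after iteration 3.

Iteration 1:
  x = (5 - (3)·2.0000 - (-4)·1.0000) / (9) = 0.3333
  y = (12 - (-3)·0.3333 - (-3)·1.0000) / (9) = 1.7778
  z = (-3 - (2)·0.3333 - (3)·1.7778) / (8) = -1.1250
Iteration 2:
  x = (5 - (3)·1.7778 - (-4)·-1.1250) / (9) = -0.5370
  y = (12 - (-3)·-0.5370 - (-3)·-1.1250) / (9) = 0.7793
  z = (-3 - (2)·-0.5370 - (3)·0.7793) / (8) = -0.5330
Iteration 3:
  x = (5 - (3)·0.7793 - (-4)·-0.5330) / (9) = 0.0589
  y = (12 - (-3)·0.0589 - (-3)·-0.5330) / (9) = 1.1753
  z = (-3 - (2)·0.0589 - (3)·1.1753) / (8) = -0.8305

0.0589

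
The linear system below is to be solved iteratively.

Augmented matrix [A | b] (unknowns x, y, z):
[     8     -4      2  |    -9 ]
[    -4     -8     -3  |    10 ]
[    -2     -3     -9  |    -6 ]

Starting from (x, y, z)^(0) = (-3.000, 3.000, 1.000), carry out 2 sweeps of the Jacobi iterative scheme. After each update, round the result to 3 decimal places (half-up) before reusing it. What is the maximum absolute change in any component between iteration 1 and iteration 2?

1.396

Iteration 1:
  x = (-9 - (-4)·3.000 - (2)·1.000) / (8) = 0.125
  y = (10 - (-4)·-3.000 - (-3)·1.000) / (-8) = -0.125
  z = (-6 - (-2)·-3.000 - (-3)·3.000) / (-9) = 0.333
Iteration 2:
  x = (-9 - (-4)·-0.125 - (2)·0.333) / (8) = -1.271
  y = (10 - (-4)·0.125 - (-3)·0.333) / (-8) = -1.437
  z = (-6 - (-2)·0.125 - (-3)·-0.125) / (-9) = 0.681
Change: (-1.396, -1.312, 0.348) → max |·| = 1.396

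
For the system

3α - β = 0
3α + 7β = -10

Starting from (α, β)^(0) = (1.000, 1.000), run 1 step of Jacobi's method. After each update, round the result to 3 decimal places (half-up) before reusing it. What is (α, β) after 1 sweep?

Iteration 1:
  α = (0 - (-1)·1.000) / (3) = 0.333
  β = (-10 - (3)·1.000) / (7) = -1.857

(0.333, -1.857)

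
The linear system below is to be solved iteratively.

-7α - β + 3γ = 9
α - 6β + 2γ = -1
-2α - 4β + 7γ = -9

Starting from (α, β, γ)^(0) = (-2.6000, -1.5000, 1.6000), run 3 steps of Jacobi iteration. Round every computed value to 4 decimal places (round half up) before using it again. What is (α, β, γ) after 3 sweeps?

(-1.6959, -0.6746, -2.5084)

Iteration 1:
  α = (9 - (-1)·-1.5000 - (3)·1.6000) / (-7) = -0.3857
  β = (-1 - (1)·-2.6000 - (2)·1.6000) / (-6) = 0.2667
  γ = (-9 - (-2)·-2.6000 - (-4)·-1.5000) / (7) = -2.8857
Iteration 2:
  α = (9 - (-1)·0.2667 - (3)·-2.8857) / (-7) = -2.5605
  β = (-1 - (1)·-0.3857 - (2)·-2.8857) / (-6) = -0.8595
  γ = (-9 - (-2)·-0.3857 - (-4)·0.2667) / (7) = -1.2435
Iteration 3:
  α = (9 - (-1)·-0.8595 - (3)·-1.2435) / (-7) = -1.6959
  β = (-1 - (1)·-2.5605 - (2)·-1.2435) / (-6) = -0.6746
  γ = (-9 - (-2)·-2.5605 - (-4)·-0.8595) / (7) = -2.5084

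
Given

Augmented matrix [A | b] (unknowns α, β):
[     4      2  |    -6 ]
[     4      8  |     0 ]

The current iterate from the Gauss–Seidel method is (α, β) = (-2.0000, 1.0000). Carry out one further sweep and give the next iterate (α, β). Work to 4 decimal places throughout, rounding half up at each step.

(-2.0000, 1.0000)

One sweep:
  α = (-6 - (2)·1.0000) / (4) = -2.0000
  β = (0 - (4)·-2.0000) / (8) = 1.0000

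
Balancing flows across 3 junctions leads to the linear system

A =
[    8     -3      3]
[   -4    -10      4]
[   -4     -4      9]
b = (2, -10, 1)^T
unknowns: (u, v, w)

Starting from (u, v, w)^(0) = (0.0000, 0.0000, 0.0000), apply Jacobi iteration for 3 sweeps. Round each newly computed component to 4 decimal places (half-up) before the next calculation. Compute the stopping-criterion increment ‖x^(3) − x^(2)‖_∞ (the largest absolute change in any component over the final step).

Iteration 1:
  u = (2 - (-3)·0.0000 - (3)·0.0000) / (8) = 0.2500
  v = (-10 - (-4)·0.0000 - (4)·0.0000) / (-10) = 1.0000
  w = (1 - (-4)·0.0000 - (-4)·0.0000) / (9) = 0.1111
Iteration 2:
  u = (2 - (-3)·1.0000 - (3)·0.1111) / (8) = 0.5833
  v = (-10 - (-4)·0.2500 - (4)·0.1111) / (-10) = 0.9444
  w = (1 - (-4)·0.2500 - (-4)·1.0000) / (9) = 0.6667
Iteration 3:
  u = (2 - (-3)·0.9444 - (3)·0.6667) / (8) = 0.3541
  v = (-10 - (-4)·0.5833 - (4)·0.6667) / (-10) = 1.0334
  w = (1 - (-4)·0.5833 - (-4)·0.9444) / (9) = 0.7901
Change: (-0.2292, 0.0890, 0.1234) → max |·| = 0.2292

0.2292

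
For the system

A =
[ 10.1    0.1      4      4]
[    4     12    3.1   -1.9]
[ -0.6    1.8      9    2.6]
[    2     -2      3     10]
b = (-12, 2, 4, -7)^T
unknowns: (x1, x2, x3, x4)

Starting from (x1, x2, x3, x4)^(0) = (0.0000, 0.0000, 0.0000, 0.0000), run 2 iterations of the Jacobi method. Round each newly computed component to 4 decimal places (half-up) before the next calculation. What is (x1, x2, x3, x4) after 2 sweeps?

Iteration 1:
  x1 = (-12 - (0.1)·0.0000 - (4)·0.0000 - (4)·0.0000) / (10.1) = -1.1881
  x2 = (2 - (4)·0.0000 - (3.1)·0.0000 - (-1.9)·0.0000) / (12) = 0.1667
  x3 = (4 - (-0.6)·0.0000 - (1.8)·0.0000 - (2.6)·0.0000) / (9) = 0.4444
  x4 = (-7 - (2)·0.0000 - (-2)·0.0000 - (3)·0.0000) / (10) = -0.7000
Iteration 2:
  x1 = (-12 - (0.1)·0.1667 - (4)·0.4444 - (4)·-0.7000) / (10.1) = -1.0885
  x2 = (2 - (4)·-1.1881 - (3.1)·0.4444 - (-1.9)·-0.7000) / (12) = 0.3371
  x3 = (4 - (-0.6)·-1.1881 - (1.8)·0.1667 - (2.6)·-0.7000) / (9) = 0.5341
  x4 = (-7 - (2)·-1.1881 - (-2)·0.1667 - (3)·0.4444) / (10) = -0.5624

(-1.0885, 0.3371, 0.5341, -0.5624)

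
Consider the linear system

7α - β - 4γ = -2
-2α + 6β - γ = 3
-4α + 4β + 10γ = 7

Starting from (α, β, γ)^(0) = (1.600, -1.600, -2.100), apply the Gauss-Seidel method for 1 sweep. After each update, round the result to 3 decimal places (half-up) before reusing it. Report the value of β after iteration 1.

Iteration 1:
  α = (-2 - (-1)·-1.600 - (-4)·-2.100) / (7) = -1.714
  β = (3 - (-2)·-1.714 - (-1)·-2.100) / (6) = -0.421
  γ = (7 - (-4)·-1.714 - (4)·-0.421) / (10) = 0.183

-0.421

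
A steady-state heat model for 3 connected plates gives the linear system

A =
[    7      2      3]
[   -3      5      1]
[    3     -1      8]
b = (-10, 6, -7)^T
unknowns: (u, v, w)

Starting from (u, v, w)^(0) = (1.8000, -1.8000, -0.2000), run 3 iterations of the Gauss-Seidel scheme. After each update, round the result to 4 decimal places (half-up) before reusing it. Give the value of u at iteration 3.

-1.4310

Iteration 1:
  u = (-10 - (2)·-1.8000 - (3)·-0.2000) / (7) = -0.8286
  v = (6 - (-3)·-0.8286 - (1)·-0.2000) / (5) = 0.7428
  w = (-7 - (3)·-0.8286 - (-1)·0.7428) / (8) = -0.4714
Iteration 2:
  u = (-10 - (2)·0.7428 - (3)·-0.4714) / (7) = -1.4388
  v = (6 - (-3)·-1.4388 - (1)·-0.4714) / (5) = 0.4310
  w = (-7 - (3)·-1.4388 - (-1)·0.4310) / (8) = -0.2816
Iteration 3:
  u = (-10 - (2)·0.4310 - (3)·-0.2816) / (7) = -1.4310
  v = (6 - (-3)·-1.4310 - (1)·-0.2816) / (5) = 0.3977
  w = (-7 - (3)·-1.4310 - (-1)·0.3977) / (8) = -0.2887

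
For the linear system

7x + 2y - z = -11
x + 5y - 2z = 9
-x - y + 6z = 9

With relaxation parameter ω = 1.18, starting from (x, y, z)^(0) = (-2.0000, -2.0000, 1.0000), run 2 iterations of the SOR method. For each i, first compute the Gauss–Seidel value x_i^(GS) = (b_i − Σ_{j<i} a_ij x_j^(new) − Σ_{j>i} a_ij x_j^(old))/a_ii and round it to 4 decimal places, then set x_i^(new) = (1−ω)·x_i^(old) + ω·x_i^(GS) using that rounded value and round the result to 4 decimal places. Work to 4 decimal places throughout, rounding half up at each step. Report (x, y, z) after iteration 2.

Iteration 1:
  x: GS value = (-11 - (2)·-2.0000 - (-1)·1.0000) / (7) = -0.8571;  x ← (1−ω)·-2.0000 + ω·-0.8571 = -0.6514
  y: GS value = (9 - (1)·-0.6514 - (-2)·1.0000) / (5) = 2.3303;  y ← (1−ω)·-2.0000 + ω·2.3303 = 3.1098
  z: GS value = (9 - (-1)·-0.6514 - (-1)·3.1098) / (6) = 1.9097;  z ← (1−ω)·1.0000 + ω·1.9097 = 2.0734
Iteration 2:
  x: GS value = (-11 - (2)·3.1098 - (-1)·2.0734) / (7) = -2.1637;  x ← (1−ω)·-0.6514 + ω·-2.1637 = -2.4359
  y: GS value = (9 - (1)·-2.4359 - (-2)·2.0734) / (5) = 3.1165;  y ← (1−ω)·3.1098 + ω·3.1165 = 3.1177
  z: GS value = (9 - (-1)·-2.4359 - (-1)·3.1177) / (6) = 1.6136;  z ← (1−ω)·2.0734 + ω·1.6136 = 1.5308

(-2.4359, 3.1177, 1.5308)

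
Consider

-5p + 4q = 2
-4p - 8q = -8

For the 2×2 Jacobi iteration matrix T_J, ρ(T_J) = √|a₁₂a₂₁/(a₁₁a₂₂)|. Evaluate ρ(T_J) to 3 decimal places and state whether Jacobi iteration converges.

a₁₂a₂₁/(a₁₁a₂₂) = (4)·(-4) / ((-5)·(-8)) = -0.400000
ρ = √|-0.400000| = √0.400000 = 0.632
ρ < 1, so Jacobi converges

0.632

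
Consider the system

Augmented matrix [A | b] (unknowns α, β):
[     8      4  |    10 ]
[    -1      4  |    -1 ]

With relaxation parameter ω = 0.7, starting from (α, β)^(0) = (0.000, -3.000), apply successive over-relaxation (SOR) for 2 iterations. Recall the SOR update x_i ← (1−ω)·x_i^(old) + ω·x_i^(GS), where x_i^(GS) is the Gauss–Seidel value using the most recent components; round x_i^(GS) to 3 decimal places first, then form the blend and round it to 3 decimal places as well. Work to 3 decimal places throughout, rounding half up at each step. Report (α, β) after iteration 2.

Iteration 1:
  α: GS value = (10 - (4)·-3.000) / (8) = 2.750;  α ← (1−ω)·0.000 + ω·2.750 = 1.925
  β: GS value = (-1 - (-1)·1.925) / (4) = 0.231;  β ← (1−ω)·-3.000 + ω·0.231 = -0.738
Iteration 2:
  α: GS value = (10 - (4)·-0.738) / (8) = 1.619;  α ← (1−ω)·1.925 + ω·1.619 = 1.711
  β: GS value = (-1 - (-1)·1.711) / (4) = 0.178;  β ← (1−ω)·-0.738 + ω·0.178 = -0.097

(1.711, -0.097)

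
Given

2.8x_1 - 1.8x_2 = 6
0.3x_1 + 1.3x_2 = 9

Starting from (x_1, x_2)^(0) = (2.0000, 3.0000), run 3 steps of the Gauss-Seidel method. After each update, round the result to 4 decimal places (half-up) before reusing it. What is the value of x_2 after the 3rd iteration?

Iteration 1:
  x_1 = (6 - (-1.8)·3.0000) / (2.8) = 4.0714
  x_2 = (9 - (0.3)·4.0714) / (1.3) = 5.9835
Iteration 2:
  x_1 = (6 - (-1.8)·5.9835) / (2.8) = 5.9894
  x_2 = (9 - (0.3)·5.9894) / (1.3) = 5.5409
Iteration 3:
  x_1 = (6 - (-1.8)·5.5409) / (2.8) = 5.7049
  x_2 = (9 - (0.3)·5.7049) / (1.3) = 5.6066

5.6066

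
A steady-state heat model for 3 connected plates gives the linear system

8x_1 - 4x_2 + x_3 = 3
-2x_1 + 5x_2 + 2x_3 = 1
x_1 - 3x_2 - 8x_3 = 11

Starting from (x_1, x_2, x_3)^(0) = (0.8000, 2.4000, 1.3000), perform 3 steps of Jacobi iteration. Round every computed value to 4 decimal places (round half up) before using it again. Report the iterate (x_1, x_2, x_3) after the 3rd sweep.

(1.3423, 0.9381, -1.9073)

Iteration 1:
  x_1 = (3 - (-4)·2.4000 - (1)·1.3000) / (8) = 1.4125
  x_2 = (1 - (-2)·0.8000 - (2)·1.3000) / (5) = 0.0000
  x_3 = (11 - (1)·0.8000 - (-3)·2.4000) / (-8) = -2.1750
Iteration 2:
  x_1 = (3 - (-4)·0.0000 - (1)·-2.1750) / (8) = 0.6469
  x_2 = (1 - (-2)·1.4125 - (2)·-2.1750) / (5) = 1.6350
  x_3 = (11 - (1)·1.4125 - (-3)·0.0000) / (-8) = -1.1984
Iteration 3:
  x_1 = (3 - (-4)·1.6350 - (1)·-1.1984) / (8) = 1.3423
  x_2 = (1 - (-2)·0.6469 - (2)·-1.1984) / (5) = 0.9381
  x_3 = (11 - (1)·0.6469 - (-3)·1.6350) / (-8) = -1.9073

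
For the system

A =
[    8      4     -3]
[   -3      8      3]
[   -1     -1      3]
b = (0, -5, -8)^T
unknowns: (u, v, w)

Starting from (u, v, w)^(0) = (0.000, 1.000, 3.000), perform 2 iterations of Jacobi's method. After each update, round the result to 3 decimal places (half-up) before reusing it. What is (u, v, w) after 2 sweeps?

Iteration 1:
  u = (0 - (4)·1.000 - (-3)·3.000) / (8) = 0.625
  v = (-5 - (-3)·0.000 - (3)·3.000) / (8) = -1.750
  w = (-8 - (-1)·0.000 - (-1)·1.000) / (3) = -2.333
Iteration 2:
  u = (0 - (4)·-1.750 - (-3)·-2.333) / (8) = 0.000
  v = (-5 - (-3)·0.625 - (3)·-2.333) / (8) = 0.484
  w = (-8 - (-1)·0.625 - (-1)·-1.750) / (3) = -3.042

(0.000, 0.484, -3.042)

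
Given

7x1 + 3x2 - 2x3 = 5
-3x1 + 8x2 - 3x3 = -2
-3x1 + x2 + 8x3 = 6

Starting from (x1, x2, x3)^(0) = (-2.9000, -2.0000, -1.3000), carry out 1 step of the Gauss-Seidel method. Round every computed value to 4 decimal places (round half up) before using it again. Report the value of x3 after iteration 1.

1.2359

Iteration 1:
  x1 = (5 - (3)·-2.0000 - (-2)·-1.3000) / (7) = 1.2000
  x2 = (-2 - (-3)·1.2000 - (-3)·-1.3000) / (8) = -0.2875
  x3 = (6 - (-3)·1.2000 - (1)·-0.2875) / (8) = 1.2359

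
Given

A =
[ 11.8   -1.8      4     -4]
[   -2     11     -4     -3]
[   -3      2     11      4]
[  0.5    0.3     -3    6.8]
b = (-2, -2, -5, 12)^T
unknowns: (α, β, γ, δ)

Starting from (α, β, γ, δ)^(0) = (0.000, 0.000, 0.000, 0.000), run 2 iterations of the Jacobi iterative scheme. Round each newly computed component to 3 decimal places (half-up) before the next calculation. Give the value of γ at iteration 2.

Iteration 1:
  α = (-2 - (-1.8)·0.000 - (4)·0.000 - (-4)·0.000) / (11.8) = -0.169
  β = (-2 - (-2)·0.000 - (-4)·0.000 - (-3)·0.000) / (11) = -0.182
  γ = (-5 - (-3)·0.000 - (2)·0.000 - (4)·0.000) / (11) = -0.455
  δ = (12 - (0.5)·0.000 - (0.3)·0.000 - (-3)·0.000) / (6.8) = 1.765
Iteration 2:
  α = (-2 - (-1.8)·-0.182 - (4)·-0.455 - (-4)·1.765) / (11.8) = 0.555
  β = (-2 - (-2)·-0.169 - (-4)·-0.455 - (-3)·1.765) / (11) = 0.103
  γ = (-5 - (-3)·-0.169 - (2)·-0.182 - (4)·1.765) / (11) = -1.109
  δ = (12 - (0.5)·-0.169 - (0.3)·-0.182 - (-3)·-0.455) / (6.8) = 1.584

-1.109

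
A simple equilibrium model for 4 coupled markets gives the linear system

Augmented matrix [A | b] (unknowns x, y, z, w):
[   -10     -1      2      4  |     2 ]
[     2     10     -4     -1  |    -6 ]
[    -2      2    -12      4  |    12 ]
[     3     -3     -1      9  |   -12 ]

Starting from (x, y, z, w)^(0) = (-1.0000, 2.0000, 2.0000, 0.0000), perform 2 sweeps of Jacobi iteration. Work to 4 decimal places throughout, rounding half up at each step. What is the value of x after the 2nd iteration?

-0.3844

Iteration 1:
  x = (2 - (-1)·2.0000 - (2)·2.0000 - (4)·0.0000) / (-10) = 0.0000
  y = (-6 - (2)·-1.0000 - (-4)·2.0000 - (-1)·0.0000) / (10) = 0.4000
  z = (12 - (-2)·-1.0000 - (2)·2.0000 - (4)·0.0000) / (-12) = -0.5000
  w = (-12 - (3)·-1.0000 - (-3)·2.0000 - (-1)·2.0000) / (9) = -0.1111
Iteration 2:
  x = (2 - (-1)·0.4000 - (2)·-0.5000 - (4)·-0.1111) / (-10) = -0.3844
  y = (-6 - (2)·0.0000 - (-4)·-0.5000 - (-1)·-0.1111) / (10) = -0.8111
  z = (12 - (-2)·0.0000 - (2)·0.4000 - (4)·-0.1111) / (-12) = -0.9704
  w = (-12 - (3)·0.0000 - (-3)·0.4000 - (-1)·-0.5000) / (9) = -1.2556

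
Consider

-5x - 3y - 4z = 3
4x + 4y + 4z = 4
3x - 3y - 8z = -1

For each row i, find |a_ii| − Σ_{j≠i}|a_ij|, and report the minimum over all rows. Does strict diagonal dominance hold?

row 1: |-5| − (3+4) = -2
row 2: |4| − (4+4) = -4
row 3: |-8| − (3+3) = 2
minimum over rows = -4 → not strictly diagonally dominant

-4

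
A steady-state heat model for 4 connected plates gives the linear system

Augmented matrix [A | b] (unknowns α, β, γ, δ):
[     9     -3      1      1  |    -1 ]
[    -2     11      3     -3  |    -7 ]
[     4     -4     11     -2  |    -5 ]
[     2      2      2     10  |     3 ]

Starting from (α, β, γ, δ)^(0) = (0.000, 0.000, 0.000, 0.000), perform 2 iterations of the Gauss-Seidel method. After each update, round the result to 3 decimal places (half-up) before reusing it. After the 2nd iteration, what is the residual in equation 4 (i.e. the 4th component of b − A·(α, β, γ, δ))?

Iteration 1:
  α = (-1 - (-3)·0.000 - (1)·0.000 - (1)·0.000) / (9) = -0.111
  β = (-7 - (-2)·-0.111 - (3)·0.000 - (-3)·0.000) / (11) = -0.657
  γ = (-5 - (4)·-0.111 - (-4)·-0.657 - (-2)·0.000) / (11) = -0.653
  δ = (3 - (2)·-0.111 - (2)·-0.657 - (2)·-0.653) / (10) = 0.584
Iteration 2:
  α = (-1 - (-3)·-0.657 - (1)·-0.653 - (1)·0.584) / (9) = -0.322
  β = (-7 - (-2)·-0.322 - (3)·-0.653 - (-3)·0.584) / (11) = -0.358
  γ = (-5 - (4)·-0.322 - (-4)·-0.358 - (-2)·0.584) / (11) = -0.361
  δ = (3 - (2)·-0.322 - (2)·-0.358 - (2)·-0.361) / (10) = 0.508
Residual b − A·x = (0.677, -1.099, -0.157, 0.002)

0.002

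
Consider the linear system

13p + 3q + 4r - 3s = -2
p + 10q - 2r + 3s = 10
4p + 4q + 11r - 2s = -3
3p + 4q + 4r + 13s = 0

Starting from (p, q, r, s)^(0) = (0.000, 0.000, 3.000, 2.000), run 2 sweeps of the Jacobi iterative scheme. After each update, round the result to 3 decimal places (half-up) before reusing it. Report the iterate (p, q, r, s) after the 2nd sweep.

Iteration 1:
  p = (-2 - (3)·0.000 - (4)·3.000 - (-3)·2.000) / (13) = -0.615
  q = (10 - (1)·0.000 - (-2)·3.000 - (3)·2.000) / (10) = 1.000
  r = (-3 - (4)·0.000 - (4)·0.000 - (-2)·2.000) / (11) = 0.091
  s = (0 - (3)·0.000 - (4)·0.000 - (4)·3.000) / (13) = -0.923
Iteration 2:
  p = (-2 - (3)·1.000 - (4)·0.091 - (-3)·-0.923) / (13) = -0.626
  q = (10 - (1)·-0.615 - (-2)·0.091 - (3)·-0.923) / (10) = 1.357
  r = (-3 - (4)·-0.615 - (4)·1.000 - (-2)·-0.923) / (11) = -0.581
  s = (0 - (3)·-0.615 - (4)·1.000 - (4)·0.091) / (13) = -0.194

(-0.626, 1.357, -0.581, -0.194)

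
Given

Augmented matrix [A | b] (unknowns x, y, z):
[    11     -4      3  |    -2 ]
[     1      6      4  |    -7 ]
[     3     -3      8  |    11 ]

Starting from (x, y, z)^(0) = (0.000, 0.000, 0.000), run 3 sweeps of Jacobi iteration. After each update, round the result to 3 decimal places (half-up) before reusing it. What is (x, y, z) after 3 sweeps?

(-1.203, -1.674, 0.973)

Iteration 1:
  x = (-2 - (-4)·0.000 - (3)·0.000) / (11) = -0.182
  y = (-7 - (1)·0.000 - (4)·0.000) / (6) = -1.167
  z = (11 - (3)·0.000 - (-3)·0.000) / (8) = 1.375
Iteration 2:
  x = (-2 - (-4)·-1.167 - (3)·1.375) / (11) = -0.981
  y = (-7 - (1)·-0.182 - (4)·1.375) / (6) = -2.053
  z = (11 - (3)·-0.182 - (-3)·-1.167) / (8) = 1.006
Iteration 3:
  x = (-2 - (-4)·-2.053 - (3)·1.006) / (11) = -1.203
  y = (-7 - (1)·-0.981 - (4)·1.006) / (6) = -1.674
  z = (11 - (3)·-0.981 - (-3)·-2.053) / (8) = 0.973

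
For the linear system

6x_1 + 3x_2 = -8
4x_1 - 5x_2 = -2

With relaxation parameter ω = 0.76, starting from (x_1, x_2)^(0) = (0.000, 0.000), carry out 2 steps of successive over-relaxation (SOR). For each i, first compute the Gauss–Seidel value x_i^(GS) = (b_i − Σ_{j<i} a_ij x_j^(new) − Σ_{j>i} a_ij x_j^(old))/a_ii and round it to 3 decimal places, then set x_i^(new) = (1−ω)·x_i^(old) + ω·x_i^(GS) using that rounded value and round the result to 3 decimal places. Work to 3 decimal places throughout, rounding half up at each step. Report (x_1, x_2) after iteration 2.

Iteration 1:
  x_1: GS value = (-8 - (3)·0.000) / (6) = -1.333;  x_1 ← (1−ω)·0.000 + ω·-1.333 = -1.013
  x_2: GS value = (-2 - (4)·-1.013) / (-5) = -0.410;  x_2 ← (1−ω)·0.000 + ω·-0.410 = -0.312
Iteration 2:
  x_1: GS value = (-8 - (3)·-0.312) / (6) = -1.177;  x_1 ← (1−ω)·-1.013 + ω·-1.177 = -1.138
  x_2: GS value = (-2 - (4)·-1.138) / (-5) = -0.510;  x_2 ← (1−ω)·-0.312 + ω·-0.510 = -0.462

(-1.138, -0.462)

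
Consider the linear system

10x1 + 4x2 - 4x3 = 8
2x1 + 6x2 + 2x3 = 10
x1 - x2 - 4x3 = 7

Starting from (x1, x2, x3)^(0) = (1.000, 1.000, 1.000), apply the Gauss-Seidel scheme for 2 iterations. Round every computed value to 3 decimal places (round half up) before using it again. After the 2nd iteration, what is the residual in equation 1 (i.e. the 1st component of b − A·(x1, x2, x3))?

-7.764

Iteration 1:
  x1 = (8 - (4)·1.000 - (-4)·1.000) / (10) = 0.800
  x2 = (10 - (2)·0.800 - (2)·1.000) / (6) = 1.067
  x3 = (7 - (1)·0.800 - (-1)·1.067) / (-4) = -1.817
Iteration 2:
  x1 = (8 - (4)·1.067 - (-4)·-1.817) / (10) = -0.354
  x2 = (10 - (2)·-0.354 - (2)·-1.817) / (6) = 2.390
  x3 = (7 - (1)·-0.354 - (-1)·2.390) / (-4) = -2.436
Residual b − A·x = (-7.764, 1.240, 0.000)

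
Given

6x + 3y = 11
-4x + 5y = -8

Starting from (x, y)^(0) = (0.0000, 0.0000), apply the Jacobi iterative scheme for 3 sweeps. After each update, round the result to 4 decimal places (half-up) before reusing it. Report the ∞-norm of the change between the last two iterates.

0.7333

Iteration 1:
  x = (11 - (3)·0.0000) / (6) = 1.8333
  y = (-8 - (-4)·0.0000) / (5) = -1.6000
Iteration 2:
  x = (11 - (3)·-1.6000) / (6) = 2.6333
  y = (-8 - (-4)·1.8333) / (5) = -0.1334
Iteration 3:
  x = (11 - (3)·-0.1334) / (6) = 1.9000
  y = (-8 - (-4)·2.6333) / (5) = 0.5066
Change: (-0.7333, 0.6400) → max |·| = 0.7333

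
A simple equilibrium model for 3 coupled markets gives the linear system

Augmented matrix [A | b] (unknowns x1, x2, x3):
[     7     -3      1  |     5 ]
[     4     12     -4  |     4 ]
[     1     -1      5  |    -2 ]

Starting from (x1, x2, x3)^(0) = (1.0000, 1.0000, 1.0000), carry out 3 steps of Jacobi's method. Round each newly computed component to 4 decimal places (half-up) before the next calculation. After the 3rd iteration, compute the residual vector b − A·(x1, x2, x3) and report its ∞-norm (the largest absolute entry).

Iteration 1:
  x1 = (5 - (-3)·1.0000 - (1)·1.0000) / (7) = 1.0000
  x2 = (4 - (4)·1.0000 - (-4)·1.0000) / (12) = 0.3333
  x3 = (-2 - (1)·1.0000 - (-1)·1.0000) / (5) = -0.4000
Iteration 2:
  x1 = (5 - (-3)·0.3333 - (1)·-0.4000) / (7) = 0.9143
  x2 = (4 - (4)·1.0000 - (-4)·-0.4000) / (12) = -0.1333
  x3 = (-2 - (1)·1.0000 - (-1)·0.3333) / (5) = -0.5333
Iteration 3:
  x1 = (5 - (-3)·-0.1333 - (1)·-0.5333) / (7) = 0.7333
  x2 = (4 - (4)·0.9143 - (-4)·-0.5333) / (12) = -0.1492
  x3 = (-2 - (1)·0.9143 - (-1)·-0.1333) / (5) = -0.6095
Residual b − A·x = (0.0288, 0.4192, 0.1650); ∞-norm = 0.4192

0.4192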